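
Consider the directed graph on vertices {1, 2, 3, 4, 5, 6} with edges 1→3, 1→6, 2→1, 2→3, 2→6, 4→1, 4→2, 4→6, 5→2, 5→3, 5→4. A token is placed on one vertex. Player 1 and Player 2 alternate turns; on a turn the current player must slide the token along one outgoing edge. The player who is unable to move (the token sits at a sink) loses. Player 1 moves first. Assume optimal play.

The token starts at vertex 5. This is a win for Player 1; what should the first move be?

Positions with no move are L. A position that does have a move is losing for the player to move precisely when every available move leads to a winning position for the opponent. Fill in the labels:
Every edge goes from a vertex to one that appears earlier in the order 3, 6, 1, 2, 4, 5, so processing vertices in that order labels each vertex after all of its successors.
3: no outgoing edge → L
6: no outgoing edge → L
1: W (go to 6, an L position)
2: W (go to 6, an L position)
4: W (go to 6, an L position)
5: W (go to 3, an L position)
From 5, the L positions reachable in one move are: 3.

Move to 3.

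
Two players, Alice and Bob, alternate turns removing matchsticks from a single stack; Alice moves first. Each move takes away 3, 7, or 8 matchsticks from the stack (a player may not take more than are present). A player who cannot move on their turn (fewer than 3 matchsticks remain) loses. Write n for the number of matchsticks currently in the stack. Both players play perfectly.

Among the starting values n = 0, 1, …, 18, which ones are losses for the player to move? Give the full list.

0, 1, 2, 6, 11, 12, 16, 17

Compute win/loss labels from the base case upward. A position with no move is L. Any other position is W if it can reach an L in one move, else L.
n=0: no move → L
n=1: no move → L
n=2: no move → L
n=3: →0(L), so W
n=4: →1(L), so W
n=5: →2(L), so W
n=6: →3(W) only, which is W, so L
n=7: →0(L), so W
n=8: →1(L), so W
n=9: →6(L), so W
n=10: →2(L), so W
n=11: →8(W), 4(W), 3(W) — all W, so L
n=12: →9(W), 5(W), 4(W) — all W, so L
n=13: →6(L), so W
n=14: →11(L), so W
n=15: →12(L), so W
n=16: →13(W), 9(W), 8(W) — all W, so L
n=17: →14(W), 10(W), 9(W) — all W, so L
n=18: →11(L), so W
Reading off the rows marked L gives the requested list; there are 8 such values of n.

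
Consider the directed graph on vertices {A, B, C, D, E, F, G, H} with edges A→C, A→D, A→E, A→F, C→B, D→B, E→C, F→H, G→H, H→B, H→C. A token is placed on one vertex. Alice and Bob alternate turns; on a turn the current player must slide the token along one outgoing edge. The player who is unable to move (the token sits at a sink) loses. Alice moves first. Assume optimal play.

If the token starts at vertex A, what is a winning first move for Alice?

Move to F.

Use the standard recursion: the mover loses at a terminal position; elsewhere, the mover wins exactly when some move hands the opponent an L position.
Every edge goes from a vertex to one that appears earlier in the order B, C, E, H, F, D, A, G, so processing vertices in that order labels each vertex after all of its successors.
B: no outgoing edge → L
C: →B(L), so W
E: →C(W) only, which is W, so L
H: →B(L), so W
F: →H(W) only, which is W, so L
D: →B(L), so W
A: →F(L), so W
G: →H(W) only, which is W, so L
From A, the L positions reachable in one move are: F, E. Any move reaching one of these is winning.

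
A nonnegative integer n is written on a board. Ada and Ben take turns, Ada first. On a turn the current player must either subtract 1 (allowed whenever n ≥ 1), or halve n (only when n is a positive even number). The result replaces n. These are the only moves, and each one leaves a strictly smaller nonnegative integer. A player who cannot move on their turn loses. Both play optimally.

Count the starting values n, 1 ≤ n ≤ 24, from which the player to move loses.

11

Compute win/loss labels from the base case upward. A position with no move is L. Any other position is W if it can reach an L in one move, else L.
n=0: no move → L
n=1: →0(L), so W
n=2: →1(W) only, which is W, so L
n=3: →2(L), so W
n=4: →2(L), so W
n=5: →4(W) only, which is W, so L
n=6: →5(L), so W
n=7: →6(W) only, which is W, so L
n=8: →7(L), so W
n=9: →8(W) only, which is W, so L
n=10: →5(L), so W
n=11: →10(W) only, which is W, so L
n=12: →11(L), so W
n=13: →12(W) only, which is W, so L
n=14: →7(L), so W
n=15: →14(W) only, which is W, so L
n=16: →15(L), so W
n=17: →16(W) only, which is W, so L
n=18: →9(L), so W
n=19: →18(W) only, which is W, so L
n=20: →19(L), so W
n=21: →20(W) only, which is W, so L
n=22: →11(L), so W
n=23: →22(W) only, which is W, so L
n=24: →23(L), so W
L entries with 1 ≤ n ≤ 24 (n=0 is outside the asked range and is not counted): n = 2, 5, 7, 9, 11, 13, 15, 17, 19, 21, 23; that makes 11.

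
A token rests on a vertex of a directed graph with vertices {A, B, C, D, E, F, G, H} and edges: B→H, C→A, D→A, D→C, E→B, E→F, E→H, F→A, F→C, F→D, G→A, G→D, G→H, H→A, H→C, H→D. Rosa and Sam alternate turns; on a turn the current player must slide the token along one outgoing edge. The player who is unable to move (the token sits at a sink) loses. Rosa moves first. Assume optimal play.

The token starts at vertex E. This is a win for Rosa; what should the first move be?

Work bottom-up. With no move the player to move loses. Otherwise the position is W if at least one move leads to an L position for the opponent, and L if every move leads to a W.
Every edge goes from a vertex to one that appears earlier in the order A, C, D, F, H, B, E, G, so processing vertices in that order labels each vertex after all of its successors.
A: no outgoing edge → L
C: can move to A, which is L ⇒ W
D: can move to A, which is L ⇒ W
F: can move to A, which is L ⇒ W
H: can move to A, which is L ⇒ W
B: the only move is to H(W), a W ⇒ L
E: can move to B, which is L ⇒ W
G: can move to A, which is L ⇒ W
From E, the L positions reachable in one move are: B.

Move to B.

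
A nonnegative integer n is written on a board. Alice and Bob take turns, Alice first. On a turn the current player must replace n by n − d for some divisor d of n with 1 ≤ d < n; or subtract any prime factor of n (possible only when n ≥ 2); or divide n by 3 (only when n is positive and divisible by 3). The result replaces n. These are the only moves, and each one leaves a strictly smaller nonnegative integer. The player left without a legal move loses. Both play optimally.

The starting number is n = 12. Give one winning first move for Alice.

Use the standard recursion: the mover loses at a terminal position; elsewhere, the mover wins exactly when some move hands the opponent an L position.
n=0: no move → L
n=1: no move → L
n=2: W (go to 0, an L position)
n=3: W (go to 0, an L position)
n=4: L (options 2(W), 3(W) are all W)
n=5: W (go to 0, an L position)
n=6: W (go to 4, an L position)
n=7: W (go to 0, an L position)
n=8: W (go to 4, an L position)
n=9: L (options 3(W), 6(W), 8(W) are all W)
n=10: W (go to 9, an L position)
n=11: W (go to 0, an L position)
n=12: W (go to 4, an L position)
From 12, the L positions reachable in one move are: 4, 9. Any move reaching one of these is winning.

Move to 4.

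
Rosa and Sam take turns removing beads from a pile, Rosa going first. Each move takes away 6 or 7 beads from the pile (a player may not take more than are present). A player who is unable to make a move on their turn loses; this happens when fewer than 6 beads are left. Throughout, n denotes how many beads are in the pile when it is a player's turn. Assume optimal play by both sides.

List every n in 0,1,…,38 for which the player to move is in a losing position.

0, 1, 2, 3, 4, 5, 13, 14, 15, 16, 17, 18, 26, 27, 28, 29, 30, 31

Classify positions by backward induction: terminal positions (no move available) are L. From any other position, the mover wins iff some move reaches an L.
n=0: no move → L
n=1: no move → L
n=2: no move → L
n=3: no move → L
n=4: no move → L
n=5: no move → L
n=6: can move to 0, which is L ⇒ W
n=7: can move to 1, which is L ⇒ W
n=8: can move to 2, which is L ⇒ W
n=9: can move to 3, which is L ⇒ W
n=10: can move to 4, which is L ⇒ W
n=11: can move to 5, which is L ⇒ W
n=12: can move to 5, which is L ⇒ W
n=13: moves to 7(W), 6(W); every one is W ⇒ L
n=14: moves to 8(W), 7(W); every one is W ⇒ L
n=15: moves to 9(W), 8(W); every one is W ⇒ L
n=16: moves to 10(W), 9(W); every one is W ⇒ L
n=17: moves to 11(W), 10(W); every one is W ⇒ L
n=18: moves to 12(W), 11(W); every one is W ⇒ L
n=19: can move to 13, which is L ⇒ W
n=20: can move to 14, which is L ⇒ W
n=21: can move to 15, which is L ⇒ W
n=22: can move to 16, which is L ⇒ W
n=23: can move to 17, which is L ⇒ W
n=24: can move to 18, which is L ⇒ W
n=25: can move to 18, which is L ⇒ W
n=26: moves to 20(W), 19(W); every one is W ⇒ L
n=27: moves to 21(W), 20(W); every one is W ⇒ L
n=28: moves to 22(W), 21(W); every one is W ⇒ L
n=29: moves to 23(W), 22(W); every one is W ⇒ L
n=30: moves to 24(W), 23(W); every one is W ⇒ L
n=31: moves to 25(W), 24(W); every one is W ⇒ L
n=32: can move to 26, which is L ⇒ W
n=33: can move to 27, which is L ⇒ W
n=34: can move to 28, which is L ⇒ W
n=35: can move to 29, which is L ⇒ W
n=36: can move to 30, which is L ⇒ W
n=37: can move to 31, which is L ⇒ W
n=38: can move to 31, which is L ⇒ W
The losing starting values of n are exactly the entries labelled L in this table (18 of them).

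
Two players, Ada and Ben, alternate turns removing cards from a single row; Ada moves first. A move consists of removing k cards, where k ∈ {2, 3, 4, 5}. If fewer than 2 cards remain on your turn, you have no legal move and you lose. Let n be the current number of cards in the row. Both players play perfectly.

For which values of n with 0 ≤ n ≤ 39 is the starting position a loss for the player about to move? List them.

Label each position W (a win for the player to move) or L (a loss). A position with no legal move is L; any other position is W exactly when some move reaches an L, and L when every move reaches a W.
n=0: no move → L
n=1: no move → L
n=2: W (go to 0, an L position)
n=3: W (go to 1, an L position)
n=4: W (go to 1, an L position)
n=5: W (go to 1, an L position)
n=6: W (go to 1, an L position)
n=7: L (options 5(W), 4(W), 3(W), 2(W) are all W)
n=8: L (options 6(W), 5(W), 4(W), 3(W) are all W)
n=9: W (go to 7, an L position)
n=10: W (go to 8, an L position)
n=11: W (go to 8, an L position)
n=12: W (go to 8, an L position)
n=13: W (go to 8, an L position)
n=14: L (options 12(W), 11(W), 10(W), 9(W) are all W)
n=15: L (options 13(W), 12(W), 11(W), 10(W) are all W)
n=16: W (go to 14, an L position)
n=17: W (go to 15, an L position)
n=18: W (go to 15, an L position)
n=19: W (go to 15, an L position)
n=20: W (go to 15, an L position)
n=21: L (options 19(W), 18(W), 17(W), 16(W) are all W)
n=22: L (options 20(W), 19(W), 18(W), 17(W) are all W)
n=23: W (go to 21, an L position)
n=24: W (go to 22, an L position)
n=25: W (go to 22, an L position)
n=26: W (go to 22, an L position)
n=27: W (go to 22, an L position)
n=28: L (options 26(W), 25(W), 24(W), 23(W) are all W)
n=29: L (options 27(W), 26(W), 25(W), 24(W) are all W)
n=30: W (go to 28, an L position)
n=31: W (go to 29, an L position)
n=32: W (go to 29, an L position)
n=33: W (go to 29, an L position)
n=34: W (go to 29, an L position)
n=35: L (options 33(W), 32(W), 31(W), 30(W) are all W)
n=36: L (options 34(W), 33(W), 32(W), 31(W) are all W)
n=37: W (go to 35, an L position)
n=38: W (go to 36, an L position)
n=39: W (go to 36, an L position)
Reading off the rows marked L gives the requested list; there are 12 such values of n.

0, 1, 7, 8, 14, 15, 21, 22, 28, 29, 35, 36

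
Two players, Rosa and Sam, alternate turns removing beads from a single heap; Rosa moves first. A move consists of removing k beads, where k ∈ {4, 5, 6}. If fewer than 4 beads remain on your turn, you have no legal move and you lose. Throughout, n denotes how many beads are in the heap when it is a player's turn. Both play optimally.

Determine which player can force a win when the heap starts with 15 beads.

Classify positions by backward induction: terminal positions (no move available) are L. From any other position, the mover wins iff some move reaches an L.
n=0: no move → L
n=1: no move → L
n=2: no move → L
n=3: no move → L
n=4: can move to 0, which is L ⇒ W
n=5: can move to 1, which is L ⇒ W
n=6: can move to 2, which is L ⇒ W
n=7: can move to 3, which is L ⇒ W
n=8: can move to 3, which is L ⇒ W
n=9: can move to 3, which is L ⇒ W
n=10: moves to 6(W), 5(W), 4(W); every one is W ⇒ L
n=11: moves to 7(W), 6(W), 5(W); every one is W ⇒ L
n=12: moves to 8(W), 7(W), 6(W); every one is W ⇒ L
n=13: moves to 9(W), 8(W), 7(W); every one is W ⇒ L
n=14: can move to 10, which is L ⇒ W
n=15: can move to 11, which is L ⇒ W
From 15 Rosa can remove 4, leaving 11, reaching an L position.

Rosa wins.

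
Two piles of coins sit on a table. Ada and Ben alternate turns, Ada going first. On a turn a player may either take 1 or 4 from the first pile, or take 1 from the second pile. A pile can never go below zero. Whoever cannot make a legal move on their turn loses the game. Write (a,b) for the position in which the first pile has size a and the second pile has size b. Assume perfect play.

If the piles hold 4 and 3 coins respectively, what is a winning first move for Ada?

Work bottom-up. With no move the player to move loses. Otherwise the position is W if at least one move leads to an L position for the opponent, and L if every move leads to a W.
No move ever increases a pile, so every position that can arise here has a ≤ 4 and b ≤ 3; it is enough to label the cells with 0 ≤ a ≤ 4 and 0 ≤ b ≤ 3.
Every move lowers a or b (never raises either), so fill the grid row by row in increasing a, and left to right within a row: each cell's successors are then already labelled.
      b=0  b=1  b=2  b=3
a=0:    L    W    L    W
a=1:    W    L    W    L
a=2:    L    W    L    W
a=3:    W    L    W    L
a=4:    W    W    W    W
Cells with no legal move (terminal, hence L): (0,0).
The remaining L cells, each justified by listing all of its moves:
(0,2): the only move is to (0,1)(W), a W ⇒ L
(1,1): moves to (0,1)(W), (1,0)(W); every one is W ⇒ L
(1,3): moves to (0,3)(W), (1,2)(W); every one is W ⇒ L
(2,0): the only move is to (1,0)(W), a W ⇒ L
(2,2): moves to (1,2)(W), (2,1)(W); every one is W ⇒ L
(3,1): moves to (2,1)(W), (3,0)(W); every one is W ⇒ L
(3,3): moves to (2,3)(W), (3,2)(W); every one is W ⇒ L
Every other cell has at least one move into one of the L cells above, so it is W.
From (4,3), the L positions reachable in one move are: (3,3).

Move to (3,3).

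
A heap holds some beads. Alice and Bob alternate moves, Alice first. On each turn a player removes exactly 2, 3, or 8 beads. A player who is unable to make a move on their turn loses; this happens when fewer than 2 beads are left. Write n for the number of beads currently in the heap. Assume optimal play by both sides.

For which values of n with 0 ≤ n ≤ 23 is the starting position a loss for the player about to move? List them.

0, 1, 5, 6, 10, 11, 15, 16, 20, 21

Compute win/loss labels from the base case upward. A position with no move is L. Any other position is W if it can reach an L in one move, else L.
n=0: no move → L
n=1: no move → L
n=2: reaches L-position 0 → W
n=3: reaches L-position 1 → W
n=4: reaches L-position 1 → W
n=5: only reaches 3(W), 2(W), all W → L
n=6: only reaches 4(W), 3(W), all W → L
n=7: reaches L-position 5 → W
n=8: reaches L-position 6 → W
n=9: reaches L-position 6 → W
n=10: only reaches 8(W), 7(W), 2(W), all W → L
n=11: only reaches 9(W), 8(W), 3(W), all W → L
n=12: reaches L-position 10 → W
n=13: reaches L-position 11 → W
n=14: reaches L-position 11 → W
n=15: only reaches 13(W), 12(W), 7(W), all W → L
n=16: only reaches 14(W), 13(W), 8(W), all W → L
n=17: reaches L-position 15 → W
n=18: reaches L-position 16 → W
n=19: reaches L-position 16 → W
n=20: only reaches 18(W), 17(W), 12(W), all W → L
n=21: only reaches 19(W), 18(W), 13(W), all W → L
n=22: reaches L-position 20 → W
n=23: reaches L-position 21 → W
The losing starting values of n are exactly the entries labelled L in this table (10 of them).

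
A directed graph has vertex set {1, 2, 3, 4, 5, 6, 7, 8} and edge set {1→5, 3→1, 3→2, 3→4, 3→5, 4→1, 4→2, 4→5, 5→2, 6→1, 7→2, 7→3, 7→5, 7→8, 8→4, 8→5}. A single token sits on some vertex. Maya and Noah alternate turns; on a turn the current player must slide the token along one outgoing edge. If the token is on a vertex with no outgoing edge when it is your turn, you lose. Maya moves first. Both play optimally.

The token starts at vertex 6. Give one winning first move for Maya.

Positions with no move are L. A position that does have a move is losing for the player to move precisely when every available move leads to a winning position for the opponent. Fill in the labels:
Every edge goes from a vertex to one that appears earlier in the order 2, 5, 1, 4, 6, 3, 8, 7, so processing vertices in that order labels each vertex after all of its successors.
2: no outgoing edge → L
5: W (go to 2, an L position)
1: L (sole option 5(W) is W)
4: W (go to 1, an L position)
6: W (go to 1, an L position)
3: W (go to 1, an L position)
8: L (options 4(W), 5(W) are all W)
7: W (go to 8, an L position)
From 6, the L positions reachable in one move are: 1.

Move to 1.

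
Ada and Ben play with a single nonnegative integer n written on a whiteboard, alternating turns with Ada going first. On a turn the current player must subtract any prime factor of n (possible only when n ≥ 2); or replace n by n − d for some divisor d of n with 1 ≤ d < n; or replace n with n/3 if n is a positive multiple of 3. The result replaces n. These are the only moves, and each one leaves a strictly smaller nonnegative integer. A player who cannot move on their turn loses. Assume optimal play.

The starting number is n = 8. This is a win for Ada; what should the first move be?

Label each position W (a win for the player to move) or L (a loss). A position with no legal move is L; any other position is W exactly when some move reaches an L, and L when every move reaches a W.
n=0: no move → L
n=1: no move → L
n=2: →0(L), so W
n=3: →0(L), so W
n=4: →2(W), 3(W) — all W, so L
n=5: →0(L), so W
n=6: →4(L), so W
n=7: →0(L), so W
n=8: →4(L), so W
From 8, the L positions reachable in one move are: 4.

Move to 4.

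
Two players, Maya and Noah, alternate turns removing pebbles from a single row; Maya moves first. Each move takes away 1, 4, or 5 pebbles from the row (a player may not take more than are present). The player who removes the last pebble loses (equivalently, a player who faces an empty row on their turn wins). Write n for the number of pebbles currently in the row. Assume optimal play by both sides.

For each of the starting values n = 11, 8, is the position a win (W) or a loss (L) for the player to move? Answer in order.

Compute win/loss labels from the base case upward. A position with no move is W. Any other position is W if it can reach an L in one move, else L.
n=0: no move; the opponent has just taken the last pebble and therefore loses → W
n=1: L (sole option 0(W) is W)
n=2: W (go to 1, an L position)
n=3: L (sole option 2(W) is W)
n=4: W (go to 3, an L position)
n=5: W (go to 1, an L position)
n=6: W (go to 1, an L position)
n=7: W (go to 3, an L position)
n=8: W (go to 3, an L position)
n=9: L (options 8(W), 5(W), 4(W) are all W)
n=10: W (go to 9, an L position)
n=11: L (options 10(W), 7(W), 6(W) are all W)

11: L, 8: W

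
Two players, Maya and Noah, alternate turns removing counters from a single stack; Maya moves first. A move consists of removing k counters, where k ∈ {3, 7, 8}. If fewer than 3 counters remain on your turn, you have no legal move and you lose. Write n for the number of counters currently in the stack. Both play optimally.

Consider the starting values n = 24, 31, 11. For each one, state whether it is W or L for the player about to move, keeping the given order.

24: W, 31: L, 11: L

Classify positions by backward induction: terminal positions (no move available) are L. From any other position, the mover wins iff some move reaches an L.
n=0: no move → L
n=1: no move → L
n=2: no move → L
n=3: W (go to 0, an L position)
n=4: W (go to 1, an L position)
n=5: W (go to 2, an L position)
n=6: L (sole option 3(W) is W)
n=7: W (go to 0, an L position)
n=8: W (go to 1, an L position)
n=9: W (go to 6, an L position)
n=10: W (go to 2, an L position)
n=11: L (options 8(W), 4(W), 3(W) are all W)
n=12: L (options 9(W), 5(W), 4(W) are all W)
n=13: W (go to 6, an L position)
n=14: W (go to 11, an L position)
n=15: W (go to 12, an L position)
n=16: L (options 13(W), 9(W), 8(W) are all W)
n=17: L (options 14(W), 10(W), 9(W) are all W)
n=18: W (go to 11, an L position)
n=19: W (go to 16, an L position)
n=20: W (go to 17, an L position)
n=21: L (options 18(W), 14(W), 13(W) are all W)
n=22: L (options 19(W), 15(W), 14(W) are all W)
n=23: W (go to 16, an L position)
n=24: W (go to 21, an L position)
n=25: W (go to 22, an L position)
n=26: L (options 23(W), 19(W), 18(W) are all W)
n=27: L (options 24(W), 20(W), 19(W) are all W)
n=28: W (go to 21, an L position)
n=29: W (go to 26, an L position)
n=30: W (go to 27, an L position)
n=31: L (options 28(W), 24(W), 23(W) are all W)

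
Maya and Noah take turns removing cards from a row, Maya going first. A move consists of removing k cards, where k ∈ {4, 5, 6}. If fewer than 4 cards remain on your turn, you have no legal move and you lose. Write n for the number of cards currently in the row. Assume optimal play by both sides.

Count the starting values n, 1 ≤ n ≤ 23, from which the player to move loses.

11

Work bottom-up. With no move the player to move loses. Otherwise the position is W if at least one move leads to an L position for the opponent, and L if every move leads to a W.
n=0: no move → L
n=1: no move → L
n=2: no move → L
n=3: no move → L
n=4: can move to 0, which is L ⇒ W
n=5: can move to 1, which is L ⇒ W
n=6: can move to 2, which is L ⇒ W
n=7: can move to 3, which is L ⇒ W
n=8: can move to 3, which is L ⇒ W
n=9: can move to 3, which is L ⇒ W
n=10: moves to 6(W), 5(W), 4(W); every one is W ⇒ L
n=11: moves to 7(W), 6(W), 5(W); every one is W ⇒ L
n=12: moves to 8(W), 7(W), 6(W); every one is W ⇒ L
n=13: moves to 9(W), 8(W), 7(W); every one is W ⇒ L
n=14: can move to 10, which is L ⇒ W
n=15: can move to 11, which is L ⇒ W
n=16: can move to 12, which is L ⇒ W
n=17: can move to 13, which is L ⇒ W
n=18: can move to 13, which is L ⇒ W
n=19: can move to 13, which is L ⇒ W
n=20: moves to 16(W), 15(W), 14(W); every one is W ⇒ L
n=21: moves to 17(W), 16(W), 15(W); every one is W ⇒ L
n=22: moves to 18(W), 17(W), 16(W); every one is W ⇒ L
n=23: moves to 19(W), 18(W), 17(W); every one is W ⇒ L
L entries with 1 ≤ n ≤ 23 (n=0 is outside the asked range and is not counted): n = 1, 2, 3, 10, 11, 12, 13, 20, 21, 22, 23; that makes 11.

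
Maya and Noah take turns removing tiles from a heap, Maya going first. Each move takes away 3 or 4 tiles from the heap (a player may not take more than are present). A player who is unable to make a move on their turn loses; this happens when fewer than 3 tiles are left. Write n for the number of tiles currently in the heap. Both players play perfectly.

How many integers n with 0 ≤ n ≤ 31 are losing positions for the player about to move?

15

Work bottom-up. With no move the player to move loses. Otherwise the position is W if at least one move leads to an L position for the opponent, and L if every move leads to a W.
n=0: no move → L
n=1: no move → L
n=2: no move → L
n=3: W (go to 0, an L position)
n=4: W (go to 1, an L position)
n=5: W (go to 2, an L position)
n=6: W (go to 2, an L position)
n=7: L (options 4(W), 3(W) are all W)
n=8: L (options 5(W), 4(W) are all W)
n=9: L (options 6(W), 5(W) are all W)
n=10: W (go to 7, an L position)
n=11: W (go to 8, an L position)
n=12: W (go to 9, an L position)
n=13: W (go to 9, an L position)
n=14: L (options 11(W), 10(W) are all W)
n=15: L (options 12(W), 11(W) are all W)
n=16: L (options 13(W), 12(W) are all W)
n=17: W (go to 14, an L position)
n=18: W (go to 15, an L position)
n=19: W (go to 16, an L position)
n=20: W (go to 16, an L position)
n=21: L (options 18(W), 17(W) are all W)
n=22: L (options 19(W), 18(W) are all W)
n=23: L (options 20(W), 19(W) are all W)
n=24: W (go to 21, an L position)
n=25: W (go to 22, an L position)
n=26: W (go to 23, an L position)
n=27: W (go to 23, an L position)
n=28: L (options 25(W), 24(W) are all W)
n=29: L (options 26(W), 25(W) are all W)
n=30: L (options 27(W), 26(W) are all W)
n=31: W (go to 28, an L position)
L entries with 0 ≤ n ≤ 31: n = 0, 1, 2, 7, 8, 9, 14, 15, 16, 21, 22, 23, 28, 29, 30; that makes 15.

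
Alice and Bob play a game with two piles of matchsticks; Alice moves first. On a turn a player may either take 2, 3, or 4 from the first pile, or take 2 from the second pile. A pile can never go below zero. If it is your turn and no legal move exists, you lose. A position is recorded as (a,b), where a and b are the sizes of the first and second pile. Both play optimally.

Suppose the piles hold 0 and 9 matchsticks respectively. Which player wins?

Use the standard recursion: the mover loses at a terminal position; elsewhere, the mover wins exactly when some move hands the opponent an L position.
No move ever increases a pile, so every position that can arise here has a ≤ 0 and b ≤ 9; it is enough to label the cells with 0 ≤ a ≤ 0 and 0 ≤ b ≤ 9.
Every move lowers a or b (never raises either), so fill the grid row by row in increasing a, and left to right within a row: each cell's successors are then already labelled.
      b=0  b=1  b=2  b=3  b=4  b=5  b=6  b=7  b=8  b=9
a=0:    L    L    W    W    L    L    W    W    L    L
Cells with no legal move (terminal, hence L): (0,0), (0,1).
The remaining L cells, each justified by listing all of its moves:
(0,4): →(0,2)(W) only, which is W, so L
(0,5): →(0,3)(W) only, which is W, so L
(0,8): →(0,6)(W) only, which is W, so L
(0,9): →(0,7)(W) only, which is W, so L
Every other cell has at least one move into one of the L cells above, so it is W.
The starting position (0,9) is L: whatever Alice does, the opponent receives a W position.

Bob wins.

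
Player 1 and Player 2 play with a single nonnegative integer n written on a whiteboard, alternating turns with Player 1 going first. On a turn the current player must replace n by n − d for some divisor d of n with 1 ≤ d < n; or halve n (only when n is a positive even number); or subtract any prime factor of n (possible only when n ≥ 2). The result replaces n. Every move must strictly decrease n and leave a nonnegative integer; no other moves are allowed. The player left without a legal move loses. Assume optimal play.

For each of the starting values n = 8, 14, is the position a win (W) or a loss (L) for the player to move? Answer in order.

Label each position W (a win for the player to move) or L (a loss). A position with no legal move is L; any other position is W exactly when some move reaches an L, and L when every move reaches a W.
n=0: no move → L
n=1: no move → L
n=2: →0(L), so W
n=3: →0(L), so W
n=4: →2(W), 3(W) — all W, so L
n=5: →0(L), so W
n=6: →4(L), so W
n=7: →0(L), so W
n=8: →4(L), so W
n=9: →6(W), 8(W) — all W, so L
n=10: →9(L), so W
n=11: →0(L), so W
n=12: →9(L), so W
n=13: →0(L), so W
n=14: →7(W), 12(W), 13(W) — all W, so L

8: W, 14: L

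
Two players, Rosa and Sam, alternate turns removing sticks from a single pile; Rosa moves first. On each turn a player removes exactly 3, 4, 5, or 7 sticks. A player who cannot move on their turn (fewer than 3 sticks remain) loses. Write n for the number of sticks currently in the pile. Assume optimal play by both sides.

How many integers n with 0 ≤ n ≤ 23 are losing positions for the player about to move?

9

Build the W/L table. Terminal = L. A non-terminal position is W if it has a move to some L; otherwise it is L.
n=0: no move → L
n=1: no move → L
n=2: no move → L
n=3: W (go to 0, an L position)
n=4: W (go to 1, an L position)
n=5: W (go to 2, an L position)
n=6: W (go to 2, an L position)
n=7: W (go to 2, an L position)
n=8: W (go to 1, an L position)
n=9: W (go to 2, an L position)
n=10: L (options 7(W), 6(W), 5(W), 3(W) are all W)
n=11: L (options 8(W), 7(W), 6(W), 4(W) are all W)
n=12: L (options 9(W), 8(W), 7(W), 5(W) are all W)
n=13: W (go to 10, an L position)
n=14: W (go to 11, an L position)
n=15: W (go to 12, an L position)
n=16: W (go to 12, an L position)
n=17: W (go to 12, an L position)
n=18: W (go to 11, an L position)
n=19: W (go to 12, an L position)
n=20: L (options 17(W), 16(W), 15(W), 13(W) are all W)
n=21: L (options 18(W), 17(W), 16(W), 14(W) are all W)
n=22: L (options 19(W), 18(W), 17(W), 15(W) are all W)
n=23: W (go to 20, an L position)
L entries with 0 ≤ n ≤ 23: n = 0, 1, 2, 10, 11, 12, 20, 21, 22; that makes 9.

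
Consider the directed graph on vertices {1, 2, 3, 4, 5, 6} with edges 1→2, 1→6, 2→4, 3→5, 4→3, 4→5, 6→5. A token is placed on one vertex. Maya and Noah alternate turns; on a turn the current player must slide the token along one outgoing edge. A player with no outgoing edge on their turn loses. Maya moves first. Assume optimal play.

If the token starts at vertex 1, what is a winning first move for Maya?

Move to 2.

Use the standard recursion: the mover loses at a terminal position; elsewhere, the mover wins exactly when some move hands the opponent an L position.
Every edge goes from a vertex to one that appears earlier in the order 5, 3, 4, 6, 2, 1, so processing vertices in that order labels each vertex after all of its successors.
5: no outgoing edge → L
3: can move to 5, which is L ⇒ W
4: can move to 5, which is L ⇒ W
6: can move to 5, which is L ⇒ W
2: the only move is to 4(W), a W ⇒ L
1: can move to 2, which is L ⇒ W
From 1, the L positions reachable in one move are: 2.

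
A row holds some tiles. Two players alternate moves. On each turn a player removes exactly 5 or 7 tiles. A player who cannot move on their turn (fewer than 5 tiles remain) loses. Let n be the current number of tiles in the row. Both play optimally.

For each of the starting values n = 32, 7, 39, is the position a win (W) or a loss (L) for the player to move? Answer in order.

Classify positions by backward induction: terminal positions (no move available) are L. From any other position, the mover wins iff some move reaches an L.
n=0: no move → L
n=1: no move → L
n=2: no move → L
n=3: no move → L
n=4: no move → L
n=5: can move to 0, which is L ⇒ W
n=6: can move to 1, which is L ⇒ W
n=7: can move to 2, which is L ⇒ W
n=8: can move to 3, which is L ⇒ W
n=9: can move to 4, which is L ⇒ W
n=10: can move to 3, which is L ⇒ W
n=11: can move to 4, which is L ⇒ W
n=12: moves to 7(W), 5(W); every one is W ⇒ L
n=13: moves to 8(W), 6(W); every one is W ⇒ L
n=14: moves to 9(W), 7(W); every one is W ⇒ L
n=15: moves to 10(W), 8(W); every one is W ⇒ L
n=16: moves to 11(W), 9(W); every one is W ⇒ L
n=17: can move to 12, which is L ⇒ W
n=18: can move to 13, which is L ⇒ W
n=19: can move to 14, which is L ⇒ W
n=20: can move to 15, which is L ⇒ W
n=21: can move to 16, which is L ⇒ W
n=22: can move to 15, which is L ⇒ W
n=23: can move to 16, which is L ⇒ W
n=24: moves to 19(W), 17(W); every one is W ⇒ L
n=25: moves to 20(W), 18(W); every one is W ⇒ L
n=26: moves to 21(W), 19(W); every one is W ⇒ L
n=27: moves to 22(W), 20(W); every one is W ⇒ L
n=28: moves to 23(W), 21(W); every one is W ⇒ L
n=29: can move to 24, which is L ⇒ W
n=30: can move to 25, which is L ⇒ W
n=31: can move to 26, which is L ⇒ W
n=32: can move to 27, which is L ⇒ W
n=33: can move to 28, which is L ⇒ W
n=34: can move to 27, which is L ⇒ W
n=35: can move to 28, which is L ⇒ W
n=36: moves to 31(W), 29(W); every one is W ⇒ L
n=37: moves to 32(W), 30(W); every one is W ⇒ L
n=38: moves to 33(W), 31(W); every one is W ⇒ L
n=39: moves to 34(W), 32(W); every one is W ⇒ L

32: W, 7: W, 39: L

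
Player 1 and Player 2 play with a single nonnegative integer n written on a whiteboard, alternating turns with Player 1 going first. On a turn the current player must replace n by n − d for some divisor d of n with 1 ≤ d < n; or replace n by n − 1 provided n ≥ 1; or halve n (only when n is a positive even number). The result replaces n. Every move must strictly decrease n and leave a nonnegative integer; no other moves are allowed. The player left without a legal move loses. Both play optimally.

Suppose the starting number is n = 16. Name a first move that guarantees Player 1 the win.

Move to 15.

Compute win/loss labels from the base case upward. A position with no move is L. Any other position is W if it can reach an L in one move, else L.
n=0: no move → L
n=1: →0(L), so W
n=2: →1(W) only, which is W, so L
n=3: →2(L), so W
n=4: →2(L), so W
n=5: →4(W) only, which is W, so L
n=6: →5(L), so W
n=7: →6(W) only, which is W, so L
n=8: →7(L), so W
n=9: →6(W), 8(W) — all W, so L
n=10: →5(L), so W
n=11: →10(W) only, which is W, so L
n=12: →9(L), so W
n=13: →12(W) only, which is W, so L
n=14: →7(L), so W
n=15: →10(W), 12(W), 14(W) — all W, so L
n=16: →15(L), so W
From 16, the L positions reachable in one move are: 15.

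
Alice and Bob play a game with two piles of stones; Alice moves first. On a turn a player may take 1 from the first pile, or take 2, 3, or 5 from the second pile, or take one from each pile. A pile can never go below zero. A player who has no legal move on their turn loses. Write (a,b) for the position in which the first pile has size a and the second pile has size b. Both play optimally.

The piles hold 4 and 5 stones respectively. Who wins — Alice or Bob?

Build the W/L table. Terminal = L. A non-terminal position is W if it has a move to some L; otherwise it is L.
No move ever increases a pile, so every position that can arise here has a ≤ 4 and b ≤ 5; it is enough to label the cells with 0 ≤ a ≤ 4 and 0 ≤ b ≤ 5.
Every move lowers a or b (never raises either), so fill the grid row by row in increasing a, and left to right within a row: each cell's successors are then already labelled.
      b=0  b=1  b=2  b=3  b=4  b=5
a=0:    L    L    W    W    W    W
a=1:    W    W    W    L    L    W
a=2:    L    L    W    W    W    W
a=3:    W    W    W    L    L    W
a=4:    L    L    W    W    W    W
Cells with no legal move (terminal, hence L): (0,0), (0,1).
The remaining L cells, each justified by listing all of its moves:
(1,3): only reaches (0,3)(W), (1,1)(W), (1,0)(W), (0,2)(W), all W → L
(1,4): only reaches (0,4)(W), (1,2)(W), (1,1)(W), (0,3)(W), all W → L
(2,0): only reaches (1,0)(W), which is W → L
(2,1): only reaches (1,1)(W), (1,0)(W), all W → L
(3,3): only reaches (2,3)(W), (3,1)(W), (3,0)(W), (2,2)(W), all W → L
(3,4): only reaches (2,4)(W), (3,2)(W), (3,1)(W), (2,3)(W), all W → L
(4,0): only reaches (3,0)(W), which is W → L
(4,1): only reaches (3,1)(W), (3,0)(W), all W → L
Every other cell has at least one move into one of the L cells above, so it is W.
From (4,5) Alice can move to (4,0), reaching an L position.

Alice wins.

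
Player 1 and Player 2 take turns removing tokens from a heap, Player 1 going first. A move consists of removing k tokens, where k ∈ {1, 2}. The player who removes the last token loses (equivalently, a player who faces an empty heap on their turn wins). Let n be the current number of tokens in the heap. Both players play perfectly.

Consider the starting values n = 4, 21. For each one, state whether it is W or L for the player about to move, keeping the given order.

4: L, 21: W

Classify positions by backward induction: terminal positions (no move available) are W. From any other position, the mover wins iff some move reaches an L.
n=0: no move; the opponent has just taken the last token and therefore loses → W
n=1: L (sole option 0(W) is W)
n=2: W (go to 1, an L position)
n=3: W (go to 1, an L position)
n=4: L (options 3(W), 2(W) are all W)
n=5: W (go to 4, an L position)
n=6: W (go to 4, an L position)
n=7: L (options 6(W), 5(W) are all W)
n=8: W (go to 7, an L position)
n=9: W (go to 7, an L position)
n=10: L (options 9(W), 8(W) are all W)
n=11: W (go to 10, an L position)
n=12: W (go to 10, an L position)
n=13: L (options 12(W), 11(W) are all W)
n=14: W (go to 13, an L position)
n=15: W (go to 13, an L position)
n=16: L (options 15(W), 14(W) are all W)
n=17: W (go to 16, an L position)
n=18: W (go to 16, an L position)
n=19: L (options 18(W), 17(W) are all W)
n=20: W (go to 19, an L position)
n=21: W (go to 19, an L position)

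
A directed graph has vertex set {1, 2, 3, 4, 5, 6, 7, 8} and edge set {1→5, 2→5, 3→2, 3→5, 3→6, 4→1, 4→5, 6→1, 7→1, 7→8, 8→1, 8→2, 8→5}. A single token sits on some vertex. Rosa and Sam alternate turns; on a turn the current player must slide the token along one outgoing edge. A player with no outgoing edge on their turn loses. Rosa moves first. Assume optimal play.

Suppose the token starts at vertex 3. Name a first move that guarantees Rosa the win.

Label each position W (a win for the player to move) or L (a loss). A position with no legal move is L; any other position is W exactly when some move reaches an L, and L when every move reaches a W.
Every edge goes from a vertex to one that appears earlier in the order 5, 1, 2, 8, 6, 4, 3, 7, so processing vertices in that order labels each vertex after all of its successors.
5: no outgoing edge → L
1: W (go to 5, an L position)
2: W (go to 5, an L position)
8: W (go to 5, an L position)
6: L (sole option 1(W) is W)
4: W (go to 5, an L position)
3: W (go to 6, an L position)
7: L (options 8(W), 1(W) are all W)
From 3, the L positions reachable in one move are: 6, 5. Any move reaching one of these is winning.

Move to 6.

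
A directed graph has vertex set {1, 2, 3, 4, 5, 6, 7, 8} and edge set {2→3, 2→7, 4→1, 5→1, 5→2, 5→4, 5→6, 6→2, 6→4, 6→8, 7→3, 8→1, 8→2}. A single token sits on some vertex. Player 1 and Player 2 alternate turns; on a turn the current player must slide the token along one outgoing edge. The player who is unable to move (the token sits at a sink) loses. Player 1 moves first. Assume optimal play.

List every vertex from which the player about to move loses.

1, 3, 6

Build the W/L table. Terminal = L. A non-terminal position is W if it has a move to some L; otherwise it is L.
Every edge goes from a vertex to one that appears earlier in the order 1, 3, 4, 7, 2, 8, 6, 5, so processing vertices in that order labels each vertex after all of its successors.
1: no outgoing edge → L
3: no outgoing edge → L
4: W (go to 1, an L position)
7: W (go to 3, an L position)
2: W (go to 3, an L position)
8: W (go to 1, an L position)
6: L (options 8(W), 2(W), 4(W) are all W)
5: W (go to 6, an L position)
The losing starting vertices are exactly the entries labelled L in this table (3 of them).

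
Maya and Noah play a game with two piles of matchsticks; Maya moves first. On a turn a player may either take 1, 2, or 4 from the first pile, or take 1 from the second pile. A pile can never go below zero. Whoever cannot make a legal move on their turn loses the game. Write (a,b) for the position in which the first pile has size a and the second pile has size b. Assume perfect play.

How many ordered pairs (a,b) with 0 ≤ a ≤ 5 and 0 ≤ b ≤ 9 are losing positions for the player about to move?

Build the W/L table. Terminal = L. A non-terminal position is W if it has a move to some L; otherwise it is L.
Every move lowers a or b (never raises either), so fill the grid row by row in increasing a, and left to right within a row: each cell's successors are then already labelled.
      b=0  b=1  b=2  b=3  b=4  b=5  b=6  b=7  b=8  b=9
a=0:    L    W    L    W    L    W    L    W    L    W
a=1:    W    L    W    L    W    L    W    L    W    L
a=2:    W    W    W    W    W    W    W    W    W    W
a=3:    L    W    L    W    L    W    L    W    L    W
a=4:    W    L    W    L    W    L    W    L    W    L
a=5:    W    W    W    W    W    W    W    W    W    W
Cells with no legal move (terminal, hence L): (0,0).
The remaining L cells, each justified by listing all of its moves:
(0,2): →(0,1)(W) only, which is W, so L
(0,4): →(0,3)(W) only, which is W, so L
(0,6): →(0,5)(W) only, which is W, so L
(0,8): →(0,7)(W) only, which is W, so L
(1,1): →(0,1)(W), (1,0)(W) — all W, so L
(1,3): →(0,3)(W), (1,2)(W) — all W, so L
(1,5): →(0,5)(W), (1,4)(W) — all W, so L
(1,7): →(0,7)(W), (1,6)(W) — all W, so L
(1,9): →(0,9)(W), (1,8)(W) — all W, so L
(3,0): →(2,0)(W), (1,0)(W) — all W, so L
(3,2): →(2,2)(W), (1,2)(W), (3,1)(W) — all W, so L
(3,4): →(2,4)(W), (1,4)(W), (3,3)(W) — all W, so L
(3,6): →(2,6)(W), (1,6)(W), (3,5)(W) — all W, so L
(3,8): →(2,8)(W), (1,8)(W), (3,7)(W) — all W, so L
(4,1): →(3,1)(W), (2,1)(W), (0,1)(W), (4,0)(W) — all W, so L
(4,3): →(3,3)(W), (2,3)(W), (0,3)(W), (4,2)(W) — all W, so L
(4,5): →(3,5)(W), (2,5)(W), (0,5)(W), (4,4)(W) — all W, so L
(4,7): →(3,7)(W), (2,7)(W), (0,7)(W), (4,6)(W) — all W, so L
(4,9): →(3,9)(W), (2,9)(W), (0,9)(W), (4,8)(W) — all W, so L
Every other cell has at least one move into one of the L cells above, so it is W.
L cells per row: a=0: 5, a=1: 5, a=2: 0, a=3: 5, a=4: 5, a=5: 0; total 20.

20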